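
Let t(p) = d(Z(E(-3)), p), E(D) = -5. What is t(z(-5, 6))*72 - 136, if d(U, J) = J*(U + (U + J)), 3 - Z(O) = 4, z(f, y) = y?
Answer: 1592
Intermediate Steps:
Z(O) = -1 (Z(O) = 3 - 1*4 = 3 - 4 = -1)
d(U, J) = J*(J + 2*U) (d(U, J) = J*(U + (J + U)) = J*(J + 2*U))
t(p) = p*(-2 + p) (t(p) = p*(p + 2*(-1)) = p*(p - 2) = p*(-2 + p))
t(z(-5, 6))*72 - 136 = (6*(-2 + 6))*72 - 136 = (6*4)*72 - 136 = 24*72 - 136 = 1728 - 136 = 1592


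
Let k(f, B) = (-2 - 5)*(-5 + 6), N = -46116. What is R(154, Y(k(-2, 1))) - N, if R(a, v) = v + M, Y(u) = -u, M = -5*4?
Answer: 46103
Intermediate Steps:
k(f, B) = -7 (k(f, B) = -7*1 = -7)
M = -20
R(a, v) = -20 + v (R(a, v) = v - 20 = -20 + v)
R(154, Y(k(-2, 1))) - N = (-20 - 1*(-7)) - 1*(-46116) = (-20 + 7) + 46116 = -13 + 46116 = 46103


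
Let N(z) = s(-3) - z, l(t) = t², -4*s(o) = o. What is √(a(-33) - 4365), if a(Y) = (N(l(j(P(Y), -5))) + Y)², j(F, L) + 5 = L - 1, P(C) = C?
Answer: √305929/4 ≈ 138.28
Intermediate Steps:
s(o) = -o/4
j(F, L) = -6 + L (j(F, L) = -5 + (L - 1) = -5 + (-1 + L) = -6 + L)
N(z) = ¾ - z (N(z) = -¼*(-3) - z = ¾ - z)
a(Y) = (-481/4 + Y)² (a(Y) = ((¾ - (-6 - 5)²) + Y)² = ((¾ - 1*(-11)²) + Y)² = ((¾ - 1*121) + Y)² = ((¾ - 121) + Y)² = (-481/4 + Y)²)
√(a(-33) - 4365) = √((-481 + 4*(-33))²/16 - 4365) = √((-481 - 132)²/16 - 4365) = √((1/16)*(-613)² - 4365) = √((1/16)*375769 - 4365) = √(375769/16 - 4365) = √(305929/16) = √305929/4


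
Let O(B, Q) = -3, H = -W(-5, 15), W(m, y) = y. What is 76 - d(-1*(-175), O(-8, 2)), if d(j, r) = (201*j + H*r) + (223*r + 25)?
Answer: -34500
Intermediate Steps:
H = -15 (H = -1*15 = -15)
d(j, r) = 25 + 201*j + 208*r (d(j, r) = (201*j - 15*r) + (223*r + 25) = (-15*r + 201*j) + (25 + 223*r) = 25 + 201*j + 208*r)
76 - d(-1*(-175), O(-8, 2)) = 76 - (25 + 201*(-1*(-175)) + 208*(-3)) = 76 - (25 + 201*175 - 624) = 76 - (25 + 35175 - 624) = 76 - 1*34576 = 76 - 34576 = -34500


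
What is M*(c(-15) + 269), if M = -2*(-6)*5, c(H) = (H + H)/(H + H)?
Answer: 16200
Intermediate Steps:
c(H) = 1 (c(H) = (2*H)/((2*H)) = (2*H)*(1/(2*H)) = 1)
M = 60 (M = 12*5 = 60)
M*(c(-15) + 269) = 60*(1 + 269) = 60*270 = 16200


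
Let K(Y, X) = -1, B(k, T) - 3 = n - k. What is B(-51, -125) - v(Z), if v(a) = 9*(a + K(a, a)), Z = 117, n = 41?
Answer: -949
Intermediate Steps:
B(k, T) = 44 - k (B(k, T) = 3 + (41 - k) = 44 - k)
v(a) = -9 + 9*a (v(a) = 9*(a - 1) = 9*(-1 + a) = -9 + 9*a)
B(-51, -125) - v(Z) = (44 - 1*(-51)) - (-9 + 9*117) = (44 + 51) - (-9 + 1053) = 95 - 1*1044 = 95 - 1044 = -949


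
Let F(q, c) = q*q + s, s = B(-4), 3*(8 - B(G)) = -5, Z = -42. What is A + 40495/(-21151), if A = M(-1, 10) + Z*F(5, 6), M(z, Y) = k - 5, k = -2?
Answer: -2383416/1627 ≈ -1464.9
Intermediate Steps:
B(G) = 29/3 (B(G) = 8 - ⅓*(-5) = 8 + 5/3 = 29/3)
s = 29/3 ≈ 9.6667
F(q, c) = 29/3 + q² (F(q, c) = q*q + 29/3 = q² + 29/3 = 29/3 + q²)
M(z, Y) = -7 (M(z, Y) = -2 - 5 = -7)
A = -1463 (A = -7 - 42*(29/3 + 5²) = -7 - 42*(29/3 + 25) = -7 - 42*104/3 = -7 - 1456 = -1463)
A + 40495/(-21151) = -1463 + 40495/(-21151) = -1463 + 40495*(-1/21151) = -1463 - 3115/1627 = -2383416/1627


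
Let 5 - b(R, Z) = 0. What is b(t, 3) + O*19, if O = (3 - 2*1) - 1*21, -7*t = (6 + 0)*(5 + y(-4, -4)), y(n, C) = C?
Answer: -375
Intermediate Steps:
t = -6/7 (t = -(6 + 0)*(5 - 4)/7 = -6/7 ≈ -0.85714)
b(R, Z) = 5 (b(R, Z) = 5 - 1*0 = 5 + 0 = 5)
O = -20 (O = (3 - 2) - 21 = 1 - 21 = -20)
b(t, 3) + O*19 = 5 - 20*19 = 5 - 380 = -375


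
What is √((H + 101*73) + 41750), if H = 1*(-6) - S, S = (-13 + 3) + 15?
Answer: 2*√12278 ≈ 221.61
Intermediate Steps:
S = 5 (S = -10 + 15 = 5)
H = -11 (H = 1*(-6) - 1*5 = -6 - 5 = -11)
√((H + 101*73) + 41750) = √((-11 + 101*73) + 41750) = √((-11 + 7373) + 41750) = √(7362 + 41750) = √49112 = 2*√12278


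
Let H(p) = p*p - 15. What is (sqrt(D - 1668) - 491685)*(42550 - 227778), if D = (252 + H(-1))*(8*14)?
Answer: 91073829180 - 370456*sqrt(6247) ≈ 9.1045e+10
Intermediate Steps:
H(p) = -15 + p**2 (H(p) = p**2 - 15 = -15 + p**2)
D = 26656 (D = (252 + (-15 + (-1)**2))*(8*14) = (252 + (-15 + 1))*112 = (252 - 14)*112 = 238*112 = 26656)
(sqrt(D - 1668) - 491685)*(42550 - 227778) = (sqrt(26656 - 1668) - 491685)*(42550 - 227778) = (sqrt(24988) - 491685)*(-185228) = (2*sqrt(6247) - 491685)*(-185228) = (-491685 + 2*sqrt(6247))*(-185228) = 91073829180 - 370456*sqrt(6247)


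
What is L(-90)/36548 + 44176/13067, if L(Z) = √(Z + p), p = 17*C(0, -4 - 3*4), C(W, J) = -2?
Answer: 44176/13067 + I*√31/18274 ≈ 3.3807 + 0.00030468*I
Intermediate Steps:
p = -34 (p = 17*(-2) = -34)
L(Z) = √(-34 + Z) (L(Z) = √(Z - 34) = √(-34 + Z))
L(-90)/36548 + 44176/13067 = √(-34 - 90)/36548 + 44176/13067 = √(-124)*(1/36548) + 44176*(1/13067) = (2*I*√31)*(1/36548) + 44176/13067 = I*√31/18274 + 44176/13067 = 44176/13067 + I*√31/18274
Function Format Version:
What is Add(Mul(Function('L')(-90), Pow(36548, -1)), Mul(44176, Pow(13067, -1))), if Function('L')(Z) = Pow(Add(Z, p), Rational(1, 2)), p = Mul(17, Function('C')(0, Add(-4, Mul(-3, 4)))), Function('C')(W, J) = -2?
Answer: Add(Rational(44176, 13067), Mul(Rational(1, 18274), I, Pow(31, Rational(1, 2)))) ≈ Add(3.3807, Mul(0.00030468, I))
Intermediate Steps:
p = -34 (p = Mul(17, -2) = -34)
Function('L')(Z) = Pow(Add(-34, Z), Rational(1, 2)) (Function('L')(Z) = Pow(Add(Z, -34), Rational(1, 2)) = Pow(Add(-34, Z), Rational(1, 2)))
Add(Mul(Function('L')(-90), Pow(36548, -1)), Mul(44176, Pow(13067, -1))) = Add(Mul(Pow(Add(-34, -90), Rational(1, 2)), Pow(36548, -1)), Mul(44176, Pow(13067, -1))) = Add(Mul(Pow(-124, Rational(1, 2)), Rational(1, 36548)), Mul(44176, Rational(1, 13067))) = Add(Mul(Mul(2, I, Pow(31, Rational(1, 2))), Rational(1, 36548)), Rational(44176, 13067)) = Add(Mul(Rational(1, 18274), I, Pow(31, Rational(1, 2))), Rational(44176, 13067)) = Add(Rational(44176, 13067), Mul(Rational(1, 18274), I, Pow(31, Rational(1, 2))))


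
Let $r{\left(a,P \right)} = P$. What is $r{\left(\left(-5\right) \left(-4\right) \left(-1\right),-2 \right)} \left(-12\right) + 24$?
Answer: $48$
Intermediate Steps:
$r{\left(\left(-5\right) \left(-4\right) \left(-1\right),-2 \right)} \left(-12\right) + 24 = \left(-2\right) \left(-12\right) + 24 = 24 + 24 = 48$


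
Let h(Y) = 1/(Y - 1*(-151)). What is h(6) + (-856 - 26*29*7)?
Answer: -963037/157 ≈ -6134.0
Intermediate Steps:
h(Y) = 1/(151 + Y) (h(Y) = 1/(Y + 151) = 1/(151 + Y))
h(6) + (-856 - 26*29*7) = 1/(151 + 6) + (-856 - 26*29*7) = 1/157 + (-856 - 754*7) = 1/157 + (-856 - 1*5278) = 1/157 + (-856 - 5278) = 1/157 - 6134 = -963037/157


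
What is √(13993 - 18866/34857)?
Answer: √1888998177855/11619 ≈ 118.29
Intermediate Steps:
√(13993 - 18866/34857) = √(487735135/34857) = √1888998177855/11619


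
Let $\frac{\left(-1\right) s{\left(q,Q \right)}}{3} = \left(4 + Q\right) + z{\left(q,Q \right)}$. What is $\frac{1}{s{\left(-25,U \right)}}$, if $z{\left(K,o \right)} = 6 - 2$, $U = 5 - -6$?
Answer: $- \frac{1}{57} \approx -0.017544$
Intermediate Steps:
$U = 11$ ($U = 5 + 6 = 11$)
$z{\left(K,o \right)} = 4$
$s{\left(q,Q \right)} = -24 - 3 Q$ ($s{\left(q,Q \right)} = - 3 \left(\left(4 + Q\right) + 4\right) = - 3 \left(8 + Q\right) = -24 - 3 Q$)
$\frac{1}{s{\left(-25,U \right)}} = \frac{1}{-24 - 33} = \frac{1}{-57} = - \frac{1}{57}$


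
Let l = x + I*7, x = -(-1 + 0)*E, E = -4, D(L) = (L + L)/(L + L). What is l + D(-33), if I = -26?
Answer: -185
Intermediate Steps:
D(L) = 1 (D(L) = (2*L)/((2*L)) = (2*L)*(1/(2*L)) = 1)
x = -4 (x = -(-1 + 0)*(-4) = -(-1)*(-4) = -1*4 = -4)
l = -186 (l = -4 - 26*7 = -4 - 182 = -186)
l + D(-33) = -186 + 1 = -185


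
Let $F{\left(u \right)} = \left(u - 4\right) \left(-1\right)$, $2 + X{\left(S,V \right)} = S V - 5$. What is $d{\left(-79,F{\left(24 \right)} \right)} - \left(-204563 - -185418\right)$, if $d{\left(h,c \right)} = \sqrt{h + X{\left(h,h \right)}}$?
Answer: $19145 + \sqrt{6155} \approx 19223.0$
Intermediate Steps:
$X{\left(S,V \right)} = -7 + S V$ ($X{\left(S,V \right)} = -2 + \left(S V - 5\right) = -2 + \left(-5 + S V\right) = -7 + S V$)
$F{\left(u \right)} = 4 - u$ ($F{\left(u \right)} = \left(-4 + u\right) \left(-1\right) = 4 - u$)
$d{\left(h,c \right)} = \sqrt{-7 + h + h^{2}}$ ($d{\left(h,c \right)} = \sqrt{h + \left(-7 + h h\right)} = \sqrt{h + \left(-7 + h^{2}\right)} = \sqrt{-7 + h + h^{2}}$)
$d{\left(-79,F{\left(24 \right)} \right)} - \left(-204563 - -185418\right) = \sqrt{-7 - 79 + \left(-79\right)^{2}} - \left(-204563 - -185418\right) = \sqrt{-7 - 79 + 6241} - \left(-204563 + 185418\right) = \sqrt{6155} - -19145 = \sqrt{6155} + 19145 = 19145 + \sqrt{6155}$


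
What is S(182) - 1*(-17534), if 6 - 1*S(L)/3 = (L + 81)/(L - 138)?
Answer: 771499/44 ≈ 17534.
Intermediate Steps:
S(L) = 18 - 3*(81 + L)/(-138 + L) (S(L) = 18 - 3*(L + 81)/(L - 138) = 18 - 3*(81 + L)/(-138 + L))
S(182) - 1*(-17534) = 3*(-909 + 5*182)/(-138 + 182) - 1*(-17534) = 3*(-909 + 910)/44 + 17534 = 3*(1/44)*1 + 17534 = 3/44 + 17534 = 771499/44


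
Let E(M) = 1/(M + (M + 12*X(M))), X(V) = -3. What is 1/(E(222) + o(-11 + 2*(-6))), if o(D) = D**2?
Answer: 408/215833 ≈ 0.0018904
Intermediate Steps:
E(M) = 1/(-36 + 2*M) (E(M) = 1/(M + (M + 12*(-3))) = 1/(M + (M - 36)) = 1/(M + (-36 + M)) = 1/(-36 + 2*M))
1/(E(222) + o(-11 + 2*(-6))) = 1/(1/(2*(-18 + 222)) + (-11 + 2*(-6))**2) = 1/((1/2)/204 + (-11 - 12)**2) = 1/((1/2)*(1/204) + (-23)**2) = 1/(1/408 + 529) = 1/(215833/408) = 408/215833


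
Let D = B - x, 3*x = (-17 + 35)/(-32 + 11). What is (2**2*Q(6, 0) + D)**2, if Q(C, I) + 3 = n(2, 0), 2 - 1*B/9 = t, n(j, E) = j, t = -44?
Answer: 8248384/49 ≈ 1.6833e+5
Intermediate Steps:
B = 414 (B = 18 - 9*(-44) = 18 + 396 = 414)
x = -2/7 (x = ((-17 + 35)/(-32 + 11))/3 = (18/(-21))/3 = (18*(-1/21))/3 = (1/3)*(-6/7) = -2/7 ≈ -0.28571)
Q(C, I) = -1 (Q(C, I) = -3 + 2 = -1)
D = 2900/7 (D = 414 - 1*(-2/7) = 414 + 2/7 = 2900/7 ≈ 414.29)
(2**2*Q(6, 0) + D)**2 = (2**2*(-1) + 2900/7)**2 = (4*(-1) + 2900/7)**2 = (-4 + 2900/7)**2 = (2872/7)**2 = 8248384/49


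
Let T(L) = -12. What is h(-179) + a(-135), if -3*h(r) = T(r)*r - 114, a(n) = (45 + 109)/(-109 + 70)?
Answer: -26596/39 ≈ -681.95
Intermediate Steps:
a(n) = -154/39 (a(n) = 154/(-39) = 154*(-1/39) = -154/39)
h(r) = 38 + 4*r (h(r) = -(-12*r - 114)/3 = -(-114 - 12*r)/3 = 38 + 4*r)
h(-179) + a(-135) = (38 + 4*(-179)) - 154/39 = (38 - 716) - 154/39 = -678 - 154/39 = -26596/39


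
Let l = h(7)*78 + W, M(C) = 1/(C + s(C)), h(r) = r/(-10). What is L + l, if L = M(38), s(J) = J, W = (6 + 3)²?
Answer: 10037/380 ≈ 26.413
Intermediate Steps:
W = 81 (W = 9² = 81)
h(r) = -r/10 (h(r) = r*(-⅒) = -r/10)
M(C) = 1/(2*C) (M(C) = 1/(C + C) = 1/(2*C))
L = 1/76 (L = (½)/38 = (½)*(1/38) = 1/76 ≈ 0.013158)
l = 132/5 (l = -⅒*7*78 + 81 = -7/10*78 + 81 = -273/5 + 81 = 132/5 ≈ 26.400)
L + l = 1/76 + 132/5 = 10037/380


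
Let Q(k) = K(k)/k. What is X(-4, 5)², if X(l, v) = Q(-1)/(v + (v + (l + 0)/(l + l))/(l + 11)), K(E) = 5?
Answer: 4900/6561 ≈ 0.74684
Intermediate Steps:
Q(k) = 5/k
X(l, v) = -5/(v + (½ + v)/(11 + l)) (X(l, v) = (5/(-1))/(v + (v + (l + 0)/(l + l))/(l + 11)) = (5*(-1))/(v + (v + l/((2*l)))/(11 + l)) = -5/(v + (v + l*(1/(2*l)))/(11 + l)) = -5/(v + (v + ½)/(11 + l)) = -5/(v + (½ + v)/(11 + l)))
X(-4, 5)² = (10*(-11 - 1*(-4))/(1 + 24*5 + 2*(-4)*5))² = (10*(-11 + 4)/(1 + 120 - 40))² = (10*(-7)/81)² = (10*(1/81)*(-7))² = (-70/81)² = 4900/6561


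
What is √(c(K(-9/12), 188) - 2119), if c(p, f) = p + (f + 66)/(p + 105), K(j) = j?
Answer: I*√1472710143/834 ≈ 46.014*I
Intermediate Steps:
c(p, f) = p + (66 + f)/(105 + p)
√(c(K(-9/12), 188) - 2119) = √((66 + 188 + (-9/12)² + 105*(-9/12))/(105 - 9/12) - 2119) = √((66 + 188 + (-9*1/12)² + 105*(-9*1/12))/(105 - 9*1/12) - 2119) = √((66 + 188 + (-¾)² + 105*(-¾))/(105 - ¾) - 2119) = √((66 + 188 + 9/16 - 315/4)/(417/4) - 2119) = √((4/417)*(2813/16) - 2119) = √(2813/1668 - 2119) = √(-3531679/1668) = I*√1472710143/834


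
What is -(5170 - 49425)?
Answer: 44255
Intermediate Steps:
-(5170 - 49425) = -1*(-44255) = 44255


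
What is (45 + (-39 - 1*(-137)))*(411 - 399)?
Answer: 1716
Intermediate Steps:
(45 + (-39 - 1*(-137)))*(411 - 399) = (45 + (-39 + 137))*12 = (45 + 98)*12 = 143*12 = 1716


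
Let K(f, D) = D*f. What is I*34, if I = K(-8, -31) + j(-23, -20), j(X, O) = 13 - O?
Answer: 9554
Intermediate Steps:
I = 281 (I = -31*(-8) + (13 - 1*(-20)) = 248 + (13 + 20) = 248 + 33 = 281)
I*34 = 281*34 = 9554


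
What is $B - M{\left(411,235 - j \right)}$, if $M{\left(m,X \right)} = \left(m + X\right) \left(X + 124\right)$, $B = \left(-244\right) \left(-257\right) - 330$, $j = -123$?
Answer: $-308280$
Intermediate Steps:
$B = 62378$ ($B = 62708 - 330 = 62378$)
$M{\left(m,X \right)} = \left(124 + X\right) \left(X + m\right)$ ($M{\left(m,X \right)} = \left(X + m\right) \left(124 + X\right) = \left(124 + X\right) \left(X + m\right)$)
$B - M{\left(411,235 - j \right)} = 62378 - \left(\left(235 - -123\right)^{2} + 124 \left(235 - -123\right) + 124 \cdot 411 + \left(235 - -123\right) 411\right) = 62378 - \left(\left(235 + 123\right)^{2} + 124 \left(235 + 123\right) + 50964 + \left(235 + 123\right) 411\right) = 62378 - \left(358^{2} + 124 \cdot 358 + 50964 + 358 \cdot 411\right) = 62378 - \left(128164 + 44392 + 50964 + 147138\right) = 62378 - 370658 = -308280$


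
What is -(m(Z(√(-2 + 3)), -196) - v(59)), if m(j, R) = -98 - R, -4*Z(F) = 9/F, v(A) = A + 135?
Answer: 96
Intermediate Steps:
v(A) = 135 + A
Z(F) = -9/(4*F)
-(m(Z(√(-2 + 3)), -196) - v(59)) = -((-98 - 1*(-196)) - (135 + 59)) = -((-98 + 196) - 1*194) = -(98 - 194) = -1*(-96) = 96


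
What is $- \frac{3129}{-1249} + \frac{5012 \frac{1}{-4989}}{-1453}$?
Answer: $\frac{22688434181}{9054022233} \approx 2.5059$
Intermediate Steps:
$- \frac{3129}{-1249} + \frac{5012 \frac{1}{-4989}}{-1453} = \left(-3129\right) \left(- \frac{1}{1249}\right) + 5012 \left(- \frac{1}{4989}\right) \left(- \frac{1}{1453}\right) = \frac{3129}{1249} - - \frac{5012}{7249017} = \frac{3129}{1249} + \frac{5012}{7249017} = \frac{22688434181}{9054022233}$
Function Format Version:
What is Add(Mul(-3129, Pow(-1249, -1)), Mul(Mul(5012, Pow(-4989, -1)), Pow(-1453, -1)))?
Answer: Rational(22688434181, 9054022233) ≈ 2.5059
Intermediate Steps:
Add(Mul(-3129, Pow(-1249, -1)), Mul(Mul(5012, Pow(-4989, -1)), Pow(-1453, -1))) = Add(Mul(-3129, Rational(-1, 1249)), Mul(Mul(5012, Rational(-1, 4989)), Rational(-1, 1453))) = Add(Rational(3129, 1249), Mul(Rational(-5012, 4989), Rational(-1, 1453))) = Add(Rational(3129, 1249), Rational(5012, 7249017)) = Rational(22688434181, 9054022233)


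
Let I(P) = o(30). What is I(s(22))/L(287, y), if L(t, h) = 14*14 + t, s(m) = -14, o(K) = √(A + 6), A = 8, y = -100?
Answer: √14/483 ≈ 0.0077467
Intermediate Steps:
o(K) = √14 (o(K) = √(8 + 6) = √14)
L(t, h) = 196 + t
I(P) = √14
I(s(22))/L(287, y) = √14/(196 + 287) = √14/483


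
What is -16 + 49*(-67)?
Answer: -3299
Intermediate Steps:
-16 + 49*(-67) = -16 - 3283 = -3299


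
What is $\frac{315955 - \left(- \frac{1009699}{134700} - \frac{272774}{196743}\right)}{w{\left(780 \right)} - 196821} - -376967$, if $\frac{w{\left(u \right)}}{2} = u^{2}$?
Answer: $\frac{3396569855580498856319}{9010250405025300} \approx 3.7697 \cdot 10^{5}$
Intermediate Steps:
$w{\left(u \right)} = 2 u^{2}$
$\frac{315955 - \left(- \frac{1009699}{134700} - \frac{272774}{196743}\right)}{w{\left(780 \right)} - 196821} - -376967 = \frac{315955 - \left(- \frac{1009699}{134700} - \frac{272774}{196743}\right)}{2 \cdot 780^{2} - 196821} - -376967 = \frac{315955 - - \frac{78464622719}{8833760700}}{2 \cdot 608400 - 196821} + 376967 = \frac{315955 + \left(\frac{1009699}{134700} + \frac{272774}{196743}\right)}{1216800 - 196821} + 376967 = \frac{315955 + \frac{78464622719}{8833760700}}{1019979} + 376967 = \frac{2791149326591219}{8833760700} \cdot \frac{1}{1019979} + 376967 = \frac{2791149326591219}{9010250405025300} + 376967 = \frac{3396569855580498856319}{9010250405025300}$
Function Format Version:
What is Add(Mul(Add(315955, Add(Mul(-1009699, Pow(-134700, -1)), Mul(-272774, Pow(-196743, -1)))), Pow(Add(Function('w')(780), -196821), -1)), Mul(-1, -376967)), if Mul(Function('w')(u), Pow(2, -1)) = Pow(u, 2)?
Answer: Rational(3396569855580498856319, 9010250405025300) ≈ 3.7697e+5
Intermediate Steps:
Function('w')(u) = Mul(2, Pow(u, 2))
Add(Mul(Add(315955, Add(Mul(-1009699, Pow(-134700, -1)), Mul(-272774, Pow(-196743, -1)))), Pow(Add(Function('w')(780), -196821), -1)), Mul(-1, -376967)) = Add(Mul(Add(315955, Add(Mul(-1009699, Pow(-134700, -1)), Mul(-272774, Pow(-196743, -1)))), Pow(Add(Mul(2, Pow(780, 2)), -196821), -1)), Mul(-1, -376967)) = Add(Mul(Add(315955, Add(Mul(-1009699, Rational(-1, 134700)), Mul(-272774, Rational(-1, 196743)))), Pow(Add(Mul(2, 608400), -196821), -1)), 376967) = Add(Mul(Add(315955, Add(Rational(1009699, 134700), Rational(272774, 196743))), Pow(Add(1216800, -196821), -1)), 376967) = Add(Mul(Add(315955, Rational(78464622719, 8833760700)), Pow(1019979, -1)), 376967) = Add(Mul(Rational(2791149326591219, 8833760700), Rational(1, 1019979)), 376967) = Add(Rational(2791149326591219, 9010250405025300), 376967) = Rational(3396569855580498856319, 9010250405025300)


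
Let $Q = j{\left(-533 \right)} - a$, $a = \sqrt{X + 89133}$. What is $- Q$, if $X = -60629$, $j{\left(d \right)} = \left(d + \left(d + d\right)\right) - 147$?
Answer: $1746 + 2 \sqrt{7126} \approx 1914.8$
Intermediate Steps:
$j{\left(d \right)} = -147 + 3 d$ ($j{\left(d \right)} = \left(d + 2 d\right) - 147 = 3 d - 147 = -147 + 3 d$)
$a = 2 \sqrt{7126}$ ($a = \sqrt{-60629 + 89133} = \sqrt{28504} = 2 \sqrt{7126} \approx 168.83$)
$Q = -1746 - 2 \sqrt{7126}$ ($Q = \left(-147 + 3 \left(-533\right)\right) - 2 \sqrt{7126} = \left(-147 - 1599\right) - 2 \sqrt{7126} = -1746 - 2 \sqrt{7126} \approx -1914.8$)
$- Q = - (-1746 - 2 \sqrt{7126}) = 1746 + 2 \sqrt{7126}$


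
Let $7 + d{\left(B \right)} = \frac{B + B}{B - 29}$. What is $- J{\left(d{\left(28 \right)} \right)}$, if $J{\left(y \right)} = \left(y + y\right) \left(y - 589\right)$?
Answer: $-82152$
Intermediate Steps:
$d{\left(B \right)} = -7 + \frac{2 B}{-29 + B}$ ($d{\left(B \right)} = -7 + \frac{B + B}{B - 29} = -7 + \frac{2 B}{-29 + B}$)
$J{\left(y \right)} = 2 y \left(-589 + y\right)$
$- J{\left(d{\left(28 \right)} \right)} = - 2 \frac{203 - 140}{-29 + 28} \left(-589 + \frac{203 - 140}{-29 + 28}\right) = - 2 \frac{203 - 140}{-1} \left(-589 + \frac{203 - 140}{-1}\right) = - 2 \left(\left(-1\right) 63\right) \left(-589 - 63\right) = - 2 \left(-63\right) \left(-589 - 63\right) = - 2 \left(-63\right) \left(-652\right) = \left(-1\right) 82152 = -82152$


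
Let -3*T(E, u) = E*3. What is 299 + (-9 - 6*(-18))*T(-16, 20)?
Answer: 1883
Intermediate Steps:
T(E, u) = -E (T(E, u) = -E*3/3 = -E)
299 + (-9 - 6*(-18))*T(-16, 20) = 299 + (-9 - 6*(-18))*(-1*(-16)) = 299 + (-9 + 108)*16 = 299 + 99*16 = 299 + 1584 = 1883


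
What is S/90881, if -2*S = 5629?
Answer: -5629/181762 ≈ -0.030969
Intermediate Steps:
S = -5629/2 (S = -½*5629 = -5629/2 ≈ -2814.5)
S/90881 = -5629/2/90881 = -5629/2*1/90881 = -5629/181762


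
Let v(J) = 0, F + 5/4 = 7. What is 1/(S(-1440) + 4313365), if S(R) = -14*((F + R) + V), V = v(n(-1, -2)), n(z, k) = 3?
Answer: 2/8666889 ≈ 2.3076e-7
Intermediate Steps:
F = 23/4 (F = -5/4 + 7 = 23/4 ≈ 5.7500)
V = 0
S(R) = -161/2 - 14*R (S(R) = -14*((23/4 + R) + 0) = -14*(23/4 + R) = -161/2 - 14*R)
1/(S(-1440) + 4313365) = 1/((-161/2 - 14*(-1440)) + 4313365) = 1/((-161/2 + 20160) + 4313365) = 1/(40159/2 + 4313365) = 1/(8666889/2) = 2/8666889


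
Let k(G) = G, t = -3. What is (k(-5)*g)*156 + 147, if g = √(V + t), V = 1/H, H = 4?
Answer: 147 - 390*I*√11 ≈ 147.0 - 1293.5*I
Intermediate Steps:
V = ¼ (V = 1/4 = ¼ ≈ 0.25000)
g = I*√11/2 (g = √(¼ - 3) = √(-11/4) = I*√11/2 ≈ 1.6583*I)
(k(-5)*g)*156 + 147 = -5*I*√11/2*156 + 147 = -390*I*√11 + 147 = 147 - 390*I*√11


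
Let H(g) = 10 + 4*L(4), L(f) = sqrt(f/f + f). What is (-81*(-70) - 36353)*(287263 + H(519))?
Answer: -8814397459 - 122732*sqrt(5) ≈ -8.8147e+9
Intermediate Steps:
L(f) = sqrt(1 + f)
H(g) = 10 + 4*sqrt(5) (H(g) = 10 + 4*sqrt(1 + 4) = 10 + 4*sqrt(5))
(-81*(-70) - 36353)*(287263 + H(519)) = (-81*(-70) - 36353)*(287263 + (10 + 4*sqrt(5))) = (5670 - 36353)*(287273 + 4*sqrt(5)) = -30683*(287273 + 4*sqrt(5)) = -8814397459 - 122732*sqrt(5)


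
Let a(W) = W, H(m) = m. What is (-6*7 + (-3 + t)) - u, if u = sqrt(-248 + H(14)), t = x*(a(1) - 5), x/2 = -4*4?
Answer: 83 - 3*I*sqrt(26) ≈ 83.0 - 15.297*I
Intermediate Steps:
x = -32 (x = 2*(-4*4) = 2*(-16) = -32)
t = 128 (t = -32*(1 - 5) = -32*(-4) = 128)
u = 3*I*sqrt(26) (u = sqrt(-248 + 14) = sqrt(-234) = 3*I*sqrt(26) ≈ 15.297*I)
(-6*7 + (-3 + t)) - u = (-6*7 + (-3 + 128)) - 3*I*sqrt(26) = (-42 + 125) - 3*I*sqrt(26) = 83 - 3*I*sqrt(26)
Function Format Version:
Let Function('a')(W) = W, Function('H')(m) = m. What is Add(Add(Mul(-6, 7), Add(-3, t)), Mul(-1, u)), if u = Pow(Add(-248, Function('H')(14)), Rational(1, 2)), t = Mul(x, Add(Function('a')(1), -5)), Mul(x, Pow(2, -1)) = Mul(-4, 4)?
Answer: Add(83, Mul(-3, I, Pow(26, Rational(1, 2)))) ≈ Add(83.000, Mul(-15.297, I))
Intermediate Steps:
x = -32 (x = Mul(2, Mul(-4, 4)) = Mul(2, -16) = -32)
t = 128 (t = Mul(-32, Add(1, -5)) = Mul(-32, -4) = 128)
u = Mul(3, I, Pow(26, Rational(1, 2))) (u = Pow(Add(-248, 14), Rational(1, 2)) = Pow(-234, Rational(1, 2)) = Mul(3, I, Pow(26, Rational(1, 2))) ≈ Mul(15.297, I))
Add(Add(Mul(-6, 7), Add(-3, t)), Mul(-1, u)) = Add(Add(Mul(-6, 7), Add(-3, 128)), Mul(-1, Mul(3, I, Pow(26, Rational(1, 2))))) = Add(Add(-42, 125), Mul(-3, I, Pow(26, Rational(1, 2)))) = Add(83, Mul(-3, I, Pow(26, Rational(1, 2))))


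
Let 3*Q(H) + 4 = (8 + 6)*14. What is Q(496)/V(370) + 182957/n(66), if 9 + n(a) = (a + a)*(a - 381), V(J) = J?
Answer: -32516197/7693965 ≈ -4.2262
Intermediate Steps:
Q(H) = 64 (Q(H) = -4/3 + ((8 + 6)*14)/3 = -4/3 + (14*14)/3 = -4/3 + (⅓)*196 = -4/3 + 196/3 = 64)
n(a) = -9 + 2*a*(-381 + a) (n(a) = -9 + (a + a)*(a - 381) = -9 + (2*a)*(-381 + a) = -9 + 2*a*(-381 + a))
Q(496)/V(370) + 182957/n(66) = 64/370 + 182957/(-9 - 762*66 + 2*66²) = 64*(1/370) + 182957/(-9 - 50292 + 2*4356) = 32/185 + 182957/(-9 - 50292 + 8712) = 32/185 + 182957/(-41589) = 32/185 + 182957*(-1/41589) = 32/185 - 182957/41589 = -32516197/7693965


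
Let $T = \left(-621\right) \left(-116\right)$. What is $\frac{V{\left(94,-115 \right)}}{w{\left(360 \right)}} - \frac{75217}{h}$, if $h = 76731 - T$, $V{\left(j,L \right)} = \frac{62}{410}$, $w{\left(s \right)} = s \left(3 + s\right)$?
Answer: $- \frac{134334543617}{8385082200} \approx -16.021$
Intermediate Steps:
$T = 72036$
$V{\left(j,L \right)} = \frac{31}{205}$ ($V{\left(j,L \right)} = 62 \cdot \frac{1}{410} = \frac{31}{205}$)
$h = 4695$ ($h = 76731 - 72036 = 4695$)
$\frac{V{\left(94,-115 \right)}}{w{\left(360 \right)}} - \frac{75217}{h} = \frac{31}{205 \cdot 360 \left(3 + 360\right)} - \frac{75217}{4695} = \frac{31}{205 \cdot 360 \cdot 363} - \frac{75217}{4695} = \frac{31}{205 \cdot 130680} - \frac{75217}{4695} = \frac{31}{205} \cdot \frac{1}{130680} - \frac{75217}{4695} = \frac{31}{26789400} - \frac{75217}{4695} = - \frac{134334543617}{8385082200}$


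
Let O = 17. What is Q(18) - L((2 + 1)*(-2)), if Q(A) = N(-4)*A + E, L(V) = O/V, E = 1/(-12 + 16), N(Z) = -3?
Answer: -611/12 ≈ -50.917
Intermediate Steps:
E = 1/4 ≈ 0.25000
L(V) = 17/V
Q(A) = 1/4 - 3*A (Q(A) = -3*A + 1/4 = 1/4 - 3*A)
Q(18) - L((2 + 1)*(-2)) = (1/4 - 3*18) - 17/((2 + 1)*(-2)) = (1/4 - 54) - 17/(3*(-2)) = -215/4 - 17/(-6) = -215/4 - 17*(-1)/6 = -215/4 - 1*(-17/6) = -215/4 + 17/6 = -611/12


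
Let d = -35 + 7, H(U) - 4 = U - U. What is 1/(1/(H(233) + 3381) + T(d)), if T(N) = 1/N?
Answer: -94780/3357 ≈ -28.234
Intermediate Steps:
H(U) = 4 (H(U) = 4 + (U - U) = 4 + 0 = 4)
d = -28
1/(1/(H(233) + 3381) + T(d)) = 1/(1/(4 + 3381) + 1/(-28)) = 1/(1/3385 - 1/28) = 1/(-3357/94780) = -94780/3357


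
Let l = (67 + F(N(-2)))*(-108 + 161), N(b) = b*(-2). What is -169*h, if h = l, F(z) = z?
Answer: -635947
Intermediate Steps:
N(b) = -2*b
l = 3763 (l = (67 - 2*(-2))*(-108 + 161) = (67 + 4)*53 = 71*53 = 3763)
h = 3763
-169*h = -169*3763 = -635947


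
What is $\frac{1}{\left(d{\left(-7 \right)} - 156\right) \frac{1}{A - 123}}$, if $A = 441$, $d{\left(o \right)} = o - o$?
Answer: $- \frac{53}{26} \approx -2.0385$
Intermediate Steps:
$d{\left(o \right)} = 0$
$\frac{1}{\left(d{\left(-7 \right)} - 156\right) \frac{1}{A - 123}} = \frac{1}{\left(0 - 156\right) \frac{1}{441 - 123}} = \frac{1}{\left(-156\right) \frac{1}{318}} = \frac{1}{- \frac{26}{53}} = - \frac{53}{26}$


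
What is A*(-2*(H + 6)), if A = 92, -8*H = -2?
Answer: -1150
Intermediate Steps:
H = ¼ (H = -⅛*(-2) = ¼ ≈ 0.25000)
A*(-2*(H + 6)) = 92*(-2*(¼ + 6)) = 92*(-2*25/4) = 92*(-25/2) = -1150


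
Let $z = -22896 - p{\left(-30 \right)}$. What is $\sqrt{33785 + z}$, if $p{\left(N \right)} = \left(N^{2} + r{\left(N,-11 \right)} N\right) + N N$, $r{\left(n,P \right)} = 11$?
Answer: $\sqrt{9419} \approx 97.052$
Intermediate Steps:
$p{\left(N \right)} = 2 N^{2} + 11 N$ ($p{\left(N \right)} = \left(N^{2} + 11 N\right) + N N = \left(N^{2} + 11 N\right) + N^{2} = 2 N^{2} + 11 N$)
$z = -24366$ ($z = -22896 - - 30 \left(11 + 2 \left(-30\right)\right) = -22896 - - 30 \left(11 - 60\right) = -22896 - \left(-30\right) \left(-49\right) = -22896 - 1470 = -24366$)
$\sqrt{33785 + z} = \sqrt{33785 - 24366} = \sqrt{9419}$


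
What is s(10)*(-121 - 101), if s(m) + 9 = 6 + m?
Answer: -1554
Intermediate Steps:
s(m) = -3 + m (s(m) = -9 + (6 + m) = -3 + m)
s(10)*(-121 - 101) = (-3 + 10)*(-121 - 101) = 7*(-222) = -1554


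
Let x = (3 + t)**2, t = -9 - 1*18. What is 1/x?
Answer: 1/576 ≈ 0.0017361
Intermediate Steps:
t = -27 (t = -9 - 18 = -27)
x = 576 (x = (3 - 27)**2 = (-24)**2 = 576)
1/x = 1/576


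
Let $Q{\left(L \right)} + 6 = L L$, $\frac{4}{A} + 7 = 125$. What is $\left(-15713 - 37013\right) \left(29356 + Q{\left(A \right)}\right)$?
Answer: $- \frac{5386875907004}{3481} \approx -1.5475 \cdot 10^{9}$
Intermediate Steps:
$A = \frac{2}{59}$ ($A = \frac{4}{-7 + 125} = \frac{4}{118} = 4 \cdot \frac{1}{118} = \frac{2}{59} \approx 0.033898$)
$Q{\left(L \right)} = -6 + L^{2}$ ($Q{\left(L \right)} = -6 + L L = -6 + L^{2}$)
$\left(-15713 - 37013\right) \left(29356 + Q{\left(A \right)}\right) = \left(-15713 - 37013\right) \left(29356 - \left(6 - \left(\frac{2}{59}\right)^{2}\right)\right) = - 52726 \left(29356 + \left(-6 + \frac{4}{3481}\right)\right) = - 52726 \left(29356 - \frac{20882}{3481}\right) = \left(-52726\right) \frac{102167354}{3481} = - \frac{5386875907004}{3481}$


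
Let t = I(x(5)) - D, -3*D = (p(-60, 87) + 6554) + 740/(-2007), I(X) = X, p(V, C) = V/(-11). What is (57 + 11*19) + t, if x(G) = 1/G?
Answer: 812178151/331155 ≈ 2452.6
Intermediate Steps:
p(V, C) = -V/11 (p(V, C) = V*(-1/11) = -V/11)
D = -144804938/66231 (D = -((-1/11*(-60) + 6554) + 740/(-2007))/3 = -((60/11 + 6554) + 740*(-1/2007))/3 = -(72154/11 - 740/2007)/3 = -1/3*144804938/22077 = -144804938/66231 ≈ -2186.4)
t = 724090921/331155 (t = 1/5 - 1*(-144804938/66231) = 1/5 + 144804938/66231 = 724090921/331155 ≈ 2186.6)
(57 + 11*19) + t = (57 + 11*19) + 724090921/331155 = (57 + 209) + 724090921/331155 = 266 + 724090921/331155 = 812178151/331155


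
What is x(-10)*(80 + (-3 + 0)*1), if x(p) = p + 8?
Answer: -154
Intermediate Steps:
x(p) = 8 + p
x(-10)*(80 + (-3 + 0)*1) = (8 - 10)*(80 + (-3 + 0)*1) = -2*(80 - 3*1) = -2*(80 - 3) = -2*77 = -154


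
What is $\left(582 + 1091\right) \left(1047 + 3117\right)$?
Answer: $6966372$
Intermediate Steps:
$\left(582 + 1091\right) \left(1047 + 3117\right) = 1673 \cdot 4164 = 6966372$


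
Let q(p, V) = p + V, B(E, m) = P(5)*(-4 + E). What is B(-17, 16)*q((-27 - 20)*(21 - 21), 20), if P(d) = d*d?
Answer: -10500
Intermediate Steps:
P(d) = d²
B(E, m) = -100 + 25*E (B(E, m) = 5²*(-4 + E) = 25*(-4 + E) = -100 + 25*E)
q(p, V) = V + p
B(-17, 16)*q((-27 - 20)*(21 - 21), 20) = (-100 + 25*(-17))*(20 + (-27 - 20)*(21 - 21)) = (-100 - 425)*(20 - 47*0) = -525*(20 + 0) = -525*20 = -10500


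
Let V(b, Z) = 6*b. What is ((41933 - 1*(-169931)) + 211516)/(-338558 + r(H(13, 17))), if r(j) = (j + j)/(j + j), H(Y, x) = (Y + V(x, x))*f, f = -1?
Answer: -423380/338557 ≈ -1.2505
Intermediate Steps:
H(Y, x) = -Y - 6*x (H(Y, x) = (Y + 6*x)*(-1) = -Y - 6*x)
r(j) = 1 (r(j) = (2*j)/((2*j)) = (2*j)*(1/(2*j)) = 1)
((41933 - 1*(-169931)) + 211516)/(-338558 + r(H(13, 17))) = ((41933 - 1*(-169931)) + 211516)/(-338558 + 1) = ((41933 + 169931) + 211516)/(-338557) = (211864 + 211516)*(-1/338557) = 423380*(-1/338557) = -423380/338557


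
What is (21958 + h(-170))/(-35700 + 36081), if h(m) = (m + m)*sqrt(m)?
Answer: 21958/381 - 340*I*sqrt(170)/381 ≈ 57.633 - 11.635*I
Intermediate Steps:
h(m) = 2*m**(3/2) (h(m) = (2*m)*sqrt(m) = 2*m**(3/2))
(21958 + h(-170))/(-35700 + 36081) = (21958 + 2*(-170)**(3/2))/(-35700 + 36081) = (21958 + 2*(-170*I*sqrt(170)))/381 = (21958 - 340*I*sqrt(170))*(1/381) = 21958/381 - 340*I*sqrt(170)/381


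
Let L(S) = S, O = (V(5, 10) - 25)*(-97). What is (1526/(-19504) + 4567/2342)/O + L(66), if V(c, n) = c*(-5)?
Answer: 3655432774419/55385021200 ≈ 66.000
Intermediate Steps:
V(c, n) = -5*c
O = 4850 (O = (-5*5 - 25)*(-97) = (-25 - 25)*(-97) = -50*(-97) = 4850)
(1526/(-19504) + 4567/2342)/O + L(66) = (1526/(-19504) + 4567/2342)/4850 + 66 = (1526*(-1/19504) + 4567*(1/2342))*(1/4850) + 66 = (-763/9752 + 4567/2342)*(1/4850) + 66 = (21375219/11419592)*(1/4850) + 66 = 21375219/55385021200 + 66 = 3655432774419/55385021200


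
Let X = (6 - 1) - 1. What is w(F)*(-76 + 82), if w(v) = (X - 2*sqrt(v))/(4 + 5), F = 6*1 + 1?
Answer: 8/3 - 4*sqrt(7)/3 ≈ -0.86100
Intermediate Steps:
X = 4 (X = 5 - 1 = 4)
F = 7 (F = 6 + 1 = 7)
w(v) = 4/9 - 2*sqrt(v)/9 (w(v) = (4 - 2*sqrt(v))/(4 + 5) = (4 - 2*sqrt(v))/9 = (4 - 2*sqrt(v))*(1/9) = 4/9 - 2*sqrt(v)/9)
w(F)*(-76 + 82) = (4/9 - 2*sqrt(7)/9)*(-76 + 82) = (4/9 - 2*sqrt(7)/9)*6 = 8/3 - 4*sqrt(7)/3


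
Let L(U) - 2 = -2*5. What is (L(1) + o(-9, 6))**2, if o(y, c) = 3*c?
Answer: 100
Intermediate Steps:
L(U) = -8 (L(U) = 2 - 2*5 = 2 - 10 = -8)
(L(1) + o(-9, 6))**2 = (-8 + 3*6)**2 = (-8 + 18)**2 = 10**2 = 100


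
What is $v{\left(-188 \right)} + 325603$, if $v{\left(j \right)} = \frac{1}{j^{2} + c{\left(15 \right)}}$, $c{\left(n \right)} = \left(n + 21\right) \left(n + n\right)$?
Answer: $\frac{11859763673}{36424} \approx 3.256 \cdot 10^{5}$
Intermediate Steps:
$c{\left(n \right)} = 2 n \left(21 + n\right)$ ($c{\left(n \right)} = \left(21 + n\right) 2 n = 2 n \left(21 + n\right)$)
$v{\left(j \right)} = \frac{1}{1080 + j^{2}}$ ($v{\left(j \right)} = \frac{1}{j^{2} + 2 \cdot 15 \left(21 + 15\right)} = \frac{1}{j^{2} + 2 \cdot 15 \cdot 36} = \frac{1}{j^{2} + 1080} = \frac{1}{1080 + j^{2}}$)
$v{\left(-188 \right)} + 325603 = \frac{1}{1080 + \left(-188\right)^{2}} + 325603 = \frac{1}{1080 + 35344} + 325603 = \frac{1}{36424} + 325603 = \frac{11859763673}{36424}$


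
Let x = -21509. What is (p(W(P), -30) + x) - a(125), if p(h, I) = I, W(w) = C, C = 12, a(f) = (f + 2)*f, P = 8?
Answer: -37414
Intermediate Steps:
a(f) = f*(2 + f) (a(f) = (2 + f)*f = f*(2 + f))
W(w) = 12
(p(W(P), -30) + x) - a(125) = (-30 - 21509) - 125*(2 + 125) = -21539 - 125*127 = -21539 - 1*15875 = -21539 - 15875 = -37414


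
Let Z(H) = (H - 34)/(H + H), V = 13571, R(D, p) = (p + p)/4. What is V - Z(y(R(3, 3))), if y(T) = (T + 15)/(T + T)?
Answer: 298619/22 ≈ 13574.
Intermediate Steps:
R(D, p) = p/2 (R(D, p) = (2*p)*(¼) = p/2)
y(T) = (15 + T)/(2*T) (y(T) = (15 + T)/((2*T)) = (15 + T)*(1/(2*T)) = (15 + T)/(2*T))
Z(H) = (-34 + H)/(2*H) (Z(H) = (-34 + H)/((2*H)) = (-34 + H)*(1/(2*H)) = (-34 + H)/(2*H))
V - Z(y(R(3, 3))) = 13571 - (-34 + (15 + (½)*3)/(2*(((½)*3))))/(2*((15 + (½)*3)/(2*(((½)*3))))) = 13571 - (-34 + (15 + 3/2)/(2*(3/2)))/(2*((15 + 3/2)/(2*(3/2)))) = 13571 - (-34 + (½)*(⅔)*(33/2))/(2*((½)*(⅔)*(33/2))) = 13571 - (-34 + 11/2)/(2*11/2) = 13571 - 2*(-57)/(2*11*2) = 13571 - 1*(-57/22) = 13571 + 57/22 = 298619/22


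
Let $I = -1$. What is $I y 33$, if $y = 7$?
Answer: $-231$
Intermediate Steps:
$I y 33 = \left(-1\right) 7 \cdot 33 = \left(-7\right) 33 = -231$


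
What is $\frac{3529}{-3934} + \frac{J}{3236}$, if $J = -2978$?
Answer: $- \frac{2891912}{1591303} \approx -1.8173$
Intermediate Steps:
$\frac{3529}{-3934} + \frac{J}{3236} = \frac{3529}{-3934} - \frac{2978}{3236} = 3529 \left(- \frac{1}{3934}\right) - \frac{1489}{1618} = - \frac{3529}{3934} - \frac{1489}{1618} = - \frac{2891912}{1591303}$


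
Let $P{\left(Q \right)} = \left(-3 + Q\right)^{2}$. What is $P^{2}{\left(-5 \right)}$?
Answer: $4096$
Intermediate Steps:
$P^{2}{\left(-5 \right)} = \left(\left(-3 - 5\right)^{2}\right)^{2} = \left(\left(-8\right)^{2}\right)^{2} = 64^{2} = 4096$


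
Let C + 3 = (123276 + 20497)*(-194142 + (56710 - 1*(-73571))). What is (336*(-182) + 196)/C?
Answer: 15239/2295371889 ≈ 6.6390e-6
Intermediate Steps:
C = -9181487556 (C = -3 + (123276 + 20497)*(-194142 + (56710 - 1*(-73571))) = -3 + 143773*(-194142 + (56710 + 73571)) = -3 + 143773*(-194142 + 130281) = -3 + 143773*(-63861) = -3 - 9181487553 = -9181487556)
(336*(-182) + 196)/C = (336*(-182) + 196)/(-9181487556) = (-61152 + 196)*(-1/9181487556) = -60956*(-1/9181487556) = 15239/2295371889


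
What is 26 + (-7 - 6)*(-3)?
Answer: 65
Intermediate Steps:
26 + (-7 - 6)*(-3) = 26 - 13*(-3) = 26 + 39 = 65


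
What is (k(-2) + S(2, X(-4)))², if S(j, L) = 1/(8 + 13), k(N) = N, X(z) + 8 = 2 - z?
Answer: 1681/441 ≈ 3.8118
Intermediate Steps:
X(z) = -6 - z (X(z) = -8 + (2 - z) = -6 - z)
S(j, L) = 1/21
(k(-2) + S(2, X(-4)))² = (-2 + 1/21)² = (-41/21)² = 1681/441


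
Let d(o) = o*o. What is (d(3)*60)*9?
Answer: 4860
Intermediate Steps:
d(o) = o²
(d(3)*60)*9 = (3²*60)*9 = (9*60)*9 = 540*9 = 4860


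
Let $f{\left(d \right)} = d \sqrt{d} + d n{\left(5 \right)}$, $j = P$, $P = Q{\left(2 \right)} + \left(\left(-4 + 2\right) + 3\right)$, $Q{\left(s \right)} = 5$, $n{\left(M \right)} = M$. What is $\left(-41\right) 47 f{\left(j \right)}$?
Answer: $-57810 - 11562 \sqrt{6} \approx -86131.0$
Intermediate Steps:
$P = 6$ ($P = 5 + \left(\left(-4 + 2\right) + 3\right) = 5 + \left(-2 + 3\right) = 5 + 1 = 6$)
$j = 6$
$f{\left(d \right)} = d^{\frac{3}{2}} + 5 d$ ($f{\left(d \right)} = d \sqrt{d} + d 5 = d^{\frac{3}{2}} + 5 d$)
$\left(-41\right) 47 f{\left(j \right)} = \left(-41\right) 47 \left(6^{\frac{3}{2}} + 5 \cdot 6\right) = - 1927 \left(6 \sqrt{6} + 30\right) = - 1927 \left(30 + 6 \sqrt{6}\right) = -57810 - 11562 \sqrt{6}$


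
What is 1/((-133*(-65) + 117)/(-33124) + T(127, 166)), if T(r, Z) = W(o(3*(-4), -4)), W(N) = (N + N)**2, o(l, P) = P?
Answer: 1274/81199 ≈ 0.015690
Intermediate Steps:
W(N) = 4*N**2 (W(N) = (2*N)**2 = 4*N**2)
T(r, Z) = 64 (T(r, Z) = 4*(-4)**2 = 4*16 = 64)
1/((-133*(-65) + 117)/(-33124) + T(127, 166)) = 1/((-133*(-65) + 117)/(-33124) + 64) = 1/((8645 + 117)*(-1/33124) + 64) = 1/(8762*(-1/33124) + 64) = 1/(-337/1274 + 64) = 1/(81199/1274) = 1274/81199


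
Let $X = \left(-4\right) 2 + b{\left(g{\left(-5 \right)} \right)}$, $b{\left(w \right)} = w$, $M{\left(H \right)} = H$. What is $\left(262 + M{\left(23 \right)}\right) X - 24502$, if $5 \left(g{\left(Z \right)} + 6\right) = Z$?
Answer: $-28777$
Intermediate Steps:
$g{\left(Z \right)} = -6 + \frac{Z}{5}$
$X = -15$ ($X = \left(-4\right) 2 + \left(-6 + \frac{1}{5} \left(-5\right)\right) = -8 - 7 = -15$)
$\left(262 + M{\left(23 \right)}\right) X - 24502 = \left(262 + 23\right) \left(-15\right) - 24502 = 285 \left(-15\right) - 24502 = -4275 - 24502 = -28777$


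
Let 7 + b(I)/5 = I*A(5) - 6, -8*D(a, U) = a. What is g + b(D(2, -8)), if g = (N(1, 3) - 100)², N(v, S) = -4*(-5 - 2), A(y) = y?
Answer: 20451/4 ≈ 5112.8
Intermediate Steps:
D(a, U) = -a/8
N(v, S) = 28 (N(v, S) = -4*(-7) = 28)
b(I) = -65 + 25*I (b(I) = -35 + 5*(I*5 - 6) = -35 + 5*(5*I - 6) = -35 + 5*(-6 + 5*I) = -35 + (-30 + 25*I) = -65 + 25*I)
g = 5184 (g = (28 - 100)² = (-72)² = 5184)
g + b(D(2, -8)) = 5184 + (-65 + 25*(-⅛*2)) = 5184 + (-65 + 25*(-¼)) = 5184 + (-65 - 25/4) = 5184 - 285/4 = 20451/4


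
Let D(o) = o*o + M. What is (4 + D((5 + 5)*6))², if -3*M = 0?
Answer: 12988816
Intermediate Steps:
M = 0 (M = -⅓*0 = 0)
D(o) = o² (D(o) = o*o + 0 = o² + 0 = o²)
(4 + D((5 + 5)*6))² = (4 + ((5 + 5)*6)²)² = (4 + (10*6)²)² = (4 + 60²)² = (4 + 3600)² = 3604² = 12988816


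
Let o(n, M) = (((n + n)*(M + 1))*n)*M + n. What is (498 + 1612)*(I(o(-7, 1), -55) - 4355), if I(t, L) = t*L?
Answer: -31122500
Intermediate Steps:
o(n, M) = n + 2*M*n²*(1 + M) (o(n, M) = (((2*n)*(1 + M))*n)*M + n = ((2*n*(1 + M))*n)*M + n = (2*n²*(1 + M))*M + n = 2*M*n²*(1 + M) + n = n + 2*M*n²*(1 + M))
I(t, L) = L*t
(498 + 1612)*(I(o(-7, 1), -55) - 4355) = (498 + 1612)*(-(-385)*(1 + 2*1*(-7) + 2*(-7)*1²) - 4355) = 2110*(-(-385)*(1 - 14 + 2*(-7)*1) - 4355) = 2110*(-(-385)*(1 - 14 - 14) - 4355) = 2110*(-(-385)*(-27) - 4355) = 2110*(-55*189 - 4355) = 2110*(-10395 - 4355) = 2110*(-14750) = -31122500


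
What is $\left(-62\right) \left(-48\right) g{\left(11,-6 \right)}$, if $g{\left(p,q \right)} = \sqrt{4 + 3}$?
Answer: $2976 \sqrt{7} \approx 7873.8$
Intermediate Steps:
$g{\left(p,q \right)} = \sqrt{7}$
$\left(-62\right) \left(-48\right) g{\left(11,-6 \right)} = \left(-62\right) \left(-48\right) \sqrt{7} = 2976 \sqrt{7}$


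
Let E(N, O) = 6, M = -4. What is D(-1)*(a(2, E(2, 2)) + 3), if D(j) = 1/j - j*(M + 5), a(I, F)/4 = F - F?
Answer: 0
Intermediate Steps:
a(I, F) = 0 (a(I, F) = 4*(F - F) = 4*0 = 0)
D(j) = 1/j - j (D(j) = 1/j - j*(-4 + 5) = 1/j - j)
D(-1)*(a(2, E(2, 2)) + 3) = (1/(-1) - 1*(-1))*(0 + 3) = (-1 + 1)*3 = 0*3 = 0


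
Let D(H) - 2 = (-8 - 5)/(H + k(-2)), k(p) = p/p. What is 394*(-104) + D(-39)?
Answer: -1556999/38 ≈ -40974.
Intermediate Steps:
k(p) = 1
D(H) = 2 - 13/(1 + H) (D(H) = 2 + (-8 - 5)/(H + 1) = 2 - 13/(1 + H))
394*(-104) + D(-39) = 394*(-104) + (-11 + 2*(-39))/(1 - 39) = -40976 + (-11 - 78)/(-38) = -40976 - 1/38*(-89) = -40976 + 89/38 = -1556999/38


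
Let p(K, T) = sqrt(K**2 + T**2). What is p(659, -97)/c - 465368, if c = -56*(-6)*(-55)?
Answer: -465368 - sqrt(443690)/18480 ≈ -4.6537e+5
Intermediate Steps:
c = -18480 (c = 336*(-55) = -18480)
p(659, -97)/c - 465368 = sqrt(659**2 + (-97)**2)/(-18480) - 465368 = sqrt(434281 + 9409)*(-1/18480) - 465368 = sqrt(443690)*(-1/18480) - 465368 = -sqrt(443690)/18480 - 465368 = -465368 - sqrt(443690)/18480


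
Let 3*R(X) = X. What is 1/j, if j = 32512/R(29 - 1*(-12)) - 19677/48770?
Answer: 1999570/4756023963 ≈ 0.00042043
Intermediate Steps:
R(X) = X/3
j = 4756023963/1999570 (j = 32512/(((29 - 1*(-12))/3)) - 19677/48770 = 32512/(((29 + 12)/3)) - 19677*1/48770 = 32512/(((⅓)*41)) - 19677/48770 = 32512/(41/3) - 19677/48770 = 32512*(3/41) - 19677/48770 = 97536/41 - 19677/48770 = 4756023963/1999570 ≈ 2378.5)
1/j = 1/(4756023963/1999570) = 1999570/4756023963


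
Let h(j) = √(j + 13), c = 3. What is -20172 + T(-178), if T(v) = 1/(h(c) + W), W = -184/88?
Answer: -423601/21 ≈ -20171.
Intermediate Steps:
h(j) = √(13 + j)
W = -23/11 (W = -184*1/88 = -23/11 ≈ -2.0909)
T(v) = 11/21 (T(v) = 1/(√(13 + 3) - 23/11) = 1/(√16 - 23/11) = 1/(4 - 23/11) = 1/(21/11) = 11/21)
-20172 + T(-178) = -20172 + 11/21 = -423601/21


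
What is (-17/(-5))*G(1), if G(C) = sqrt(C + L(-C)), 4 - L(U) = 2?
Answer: 17*sqrt(3)/5 ≈ 5.8890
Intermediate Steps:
L(U) = 2 (L(U) = 4 - 1*2 = 4 - 2 = 2)
G(C) = sqrt(2 + C) (G(C) = sqrt(C + 2) = sqrt(2 + C))
(-17/(-5))*G(1) = (-17/(-5))*sqrt(2 + 1) = (-17*(-1/5))*sqrt(3) = 17*sqrt(3)/5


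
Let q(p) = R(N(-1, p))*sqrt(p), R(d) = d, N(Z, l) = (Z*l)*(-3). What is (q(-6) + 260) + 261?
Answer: 521 - 18*I*sqrt(6) ≈ 521.0 - 44.091*I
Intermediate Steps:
N(Z, l) = -3*Z*l
q(p) = 3*p**(3/2) (q(p) = (-3*(-1)*p)*sqrt(p) = (3*p)*sqrt(p) = 3*p**(3/2))
(q(-6) + 260) + 261 = (3*(-6)**(3/2) + 260) + 261 = (3*(-6*I*sqrt(6)) + 260) + 261 = (-18*I*sqrt(6) + 260) + 261 = (260 - 18*I*sqrt(6)) + 261 = 521 - 18*I*sqrt(6)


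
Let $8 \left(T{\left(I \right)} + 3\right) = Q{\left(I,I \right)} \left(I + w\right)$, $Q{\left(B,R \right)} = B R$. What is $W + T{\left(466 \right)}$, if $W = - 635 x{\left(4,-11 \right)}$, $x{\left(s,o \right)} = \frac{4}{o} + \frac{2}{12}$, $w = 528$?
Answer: $\frac{1780795835}{66} \approx 2.6982 \cdot 10^{7}$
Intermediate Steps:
$x{\left(s,o \right)} = \frac{1}{6} + \frac{4}{o}$ ($x{\left(s,o \right)} = \frac{4}{o} + 2 \cdot \frac{1}{12} = \frac{4}{o} + \frac{1}{6} = \frac{1}{6} + \frac{4}{o}$)
$T{\left(I \right)} = -3 + \frac{I^{2} \left(528 + I\right)}{8}$ ($T{\left(I \right)} = -3 + \frac{I I \left(I + 528\right)}{8} = -3 + \frac{I^{2} \left(528 + I\right)}{8}$)
$W = \frac{8255}{66}$ ($W = - 635 \frac{24 - 11}{6 \left(-11\right)} = - 635 \cdot \frac{1}{6} \left(- \frac{1}{11}\right) 13 = \left(-635\right) \left(- \frac{13}{66}\right) = \frac{8255}{66} \approx 125.08$)
$W + T{\left(466 \right)} = \frac{8255}{66} + \left(-3 + 66 \cdot 466^{2} + \frac{466^{3}}{8}\right) = \frac{8255}{66} + \left(-3 + 66 \cdot 217156 + \frac{1}{8} \cdot 101194696\right) = \frac{8255}{66} + \left(-3 + 14332296 + 12649337\right) = \frac{8255}{66} + 26981630 = \frac{1780795835}{66}$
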